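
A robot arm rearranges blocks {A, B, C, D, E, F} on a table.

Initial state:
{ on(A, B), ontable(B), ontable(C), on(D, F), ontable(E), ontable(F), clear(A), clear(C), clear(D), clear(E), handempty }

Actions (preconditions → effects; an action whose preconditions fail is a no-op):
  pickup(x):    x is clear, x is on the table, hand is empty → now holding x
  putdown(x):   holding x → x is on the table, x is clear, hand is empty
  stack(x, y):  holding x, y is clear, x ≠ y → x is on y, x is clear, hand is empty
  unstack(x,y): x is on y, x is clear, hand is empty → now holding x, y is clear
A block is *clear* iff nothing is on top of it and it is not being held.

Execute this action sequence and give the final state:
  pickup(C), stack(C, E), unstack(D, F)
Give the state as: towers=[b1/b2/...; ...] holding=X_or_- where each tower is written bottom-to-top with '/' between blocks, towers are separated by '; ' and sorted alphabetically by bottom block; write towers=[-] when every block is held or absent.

towers=[B/A; E/C; F] holding=D

step 1 (pickup(C)): towers=[B/A; E; F/D] holding=C
step 2 (stack(C, E)): towers=[B/A; E/C; F/D] holding=-
step 3 (unstack(D, F)): towers=[B/A; E/C; F] holding=D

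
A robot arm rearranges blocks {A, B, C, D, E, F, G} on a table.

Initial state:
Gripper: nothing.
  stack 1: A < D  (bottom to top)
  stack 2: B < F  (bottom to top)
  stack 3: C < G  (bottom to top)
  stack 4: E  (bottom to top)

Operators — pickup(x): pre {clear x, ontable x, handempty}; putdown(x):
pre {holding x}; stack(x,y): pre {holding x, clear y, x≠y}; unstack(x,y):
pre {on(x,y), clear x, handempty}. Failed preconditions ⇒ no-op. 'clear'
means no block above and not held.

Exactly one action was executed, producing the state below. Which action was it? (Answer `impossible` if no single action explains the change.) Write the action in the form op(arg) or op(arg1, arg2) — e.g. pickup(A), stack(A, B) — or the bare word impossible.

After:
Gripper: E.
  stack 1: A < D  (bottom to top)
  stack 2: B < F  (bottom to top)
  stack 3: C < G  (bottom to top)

target: towers=[A/D; B/F; C/G] holding=E
     unstack(F, B) → towers=[A/D; B; C/G; E] holding=F
     unstack(G, C) → towers=[A/D; B/F; C; E] holding=G
     unstack(D, A) → towers=[A; B/F; C/G; E] holding=D
         pickup(E) → towers=[A/D; B/F; C/G] holding=E  ← match

pickup(E)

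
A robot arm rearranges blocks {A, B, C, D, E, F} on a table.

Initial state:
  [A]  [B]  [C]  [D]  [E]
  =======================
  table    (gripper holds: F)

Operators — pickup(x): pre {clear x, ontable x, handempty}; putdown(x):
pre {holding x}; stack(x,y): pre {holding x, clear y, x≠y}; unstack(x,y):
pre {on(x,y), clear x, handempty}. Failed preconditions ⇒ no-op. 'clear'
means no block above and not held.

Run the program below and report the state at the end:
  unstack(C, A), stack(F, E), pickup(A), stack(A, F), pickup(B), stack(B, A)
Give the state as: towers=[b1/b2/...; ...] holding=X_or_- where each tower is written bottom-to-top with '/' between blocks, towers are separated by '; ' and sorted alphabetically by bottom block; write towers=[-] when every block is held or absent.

step 1 (unstack(C, A)) [no-op]: towers=[A; B; C; D; E] holding=F
step 2 (stack(F, E)): towers=[A; B; C; D; E/F] holding=-
step 3 (pickup(A)): towers=[B; C; D; E/F] holding=A
step 4 (stack(A, F)): towers=[B; C; D; E/F/A] holding=-
step 5 (pickup(B)): towers=[C; D; E/F/A] holding=B
step 6 (stack(B, A)): towers=[C; D; E/F/A/B] holding=-

towers=[C; D; E/F/A/B] holding=-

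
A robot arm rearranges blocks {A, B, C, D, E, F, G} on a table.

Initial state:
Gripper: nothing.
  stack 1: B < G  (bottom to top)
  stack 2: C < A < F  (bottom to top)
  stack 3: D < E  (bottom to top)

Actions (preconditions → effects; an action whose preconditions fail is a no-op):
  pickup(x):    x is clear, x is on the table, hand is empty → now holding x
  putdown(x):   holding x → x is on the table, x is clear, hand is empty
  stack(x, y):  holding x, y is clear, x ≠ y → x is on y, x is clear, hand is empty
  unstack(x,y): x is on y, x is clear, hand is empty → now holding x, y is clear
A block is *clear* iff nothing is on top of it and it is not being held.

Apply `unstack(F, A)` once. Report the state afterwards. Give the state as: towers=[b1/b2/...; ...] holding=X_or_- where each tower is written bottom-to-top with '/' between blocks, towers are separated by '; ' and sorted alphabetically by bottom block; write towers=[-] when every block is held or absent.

before: towers=[B/G; C/A/F; D/E] holding=-
pre[unstack(F, A)]: on(F,A) ok, clear(F) ok, handempty ok
all met → apply unstack(F, A)
after:  towers=[B/G; C/A; D/E] holding=F

towers=[B/G; C/A; D/E] holding=F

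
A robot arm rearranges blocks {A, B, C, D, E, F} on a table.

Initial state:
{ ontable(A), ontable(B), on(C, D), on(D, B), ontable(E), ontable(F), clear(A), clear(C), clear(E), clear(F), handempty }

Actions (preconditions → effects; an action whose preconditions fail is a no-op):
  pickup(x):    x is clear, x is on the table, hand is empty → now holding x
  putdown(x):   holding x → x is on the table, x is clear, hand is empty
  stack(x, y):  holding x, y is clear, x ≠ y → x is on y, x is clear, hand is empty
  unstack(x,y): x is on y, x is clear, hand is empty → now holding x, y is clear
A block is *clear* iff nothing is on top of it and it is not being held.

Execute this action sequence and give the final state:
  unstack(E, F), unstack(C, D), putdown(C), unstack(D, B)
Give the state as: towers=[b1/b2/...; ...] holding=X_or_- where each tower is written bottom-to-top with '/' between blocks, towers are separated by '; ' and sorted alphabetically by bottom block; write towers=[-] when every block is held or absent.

step 1 (unstack(E, F)) [no-op]: towers=[A; B/D/C; E; F] holding=-
step 2 (unstack(C, D)): towers=[A; B/D; E; F] holding=C
step 3 (putdown(C)): towers=[A; B/D; C; E; F] holding=-
step 4 (unstack(D, B)): towers=[A; B; C; E; F] holding=D

towers=[A; B; C; E; F] holding=D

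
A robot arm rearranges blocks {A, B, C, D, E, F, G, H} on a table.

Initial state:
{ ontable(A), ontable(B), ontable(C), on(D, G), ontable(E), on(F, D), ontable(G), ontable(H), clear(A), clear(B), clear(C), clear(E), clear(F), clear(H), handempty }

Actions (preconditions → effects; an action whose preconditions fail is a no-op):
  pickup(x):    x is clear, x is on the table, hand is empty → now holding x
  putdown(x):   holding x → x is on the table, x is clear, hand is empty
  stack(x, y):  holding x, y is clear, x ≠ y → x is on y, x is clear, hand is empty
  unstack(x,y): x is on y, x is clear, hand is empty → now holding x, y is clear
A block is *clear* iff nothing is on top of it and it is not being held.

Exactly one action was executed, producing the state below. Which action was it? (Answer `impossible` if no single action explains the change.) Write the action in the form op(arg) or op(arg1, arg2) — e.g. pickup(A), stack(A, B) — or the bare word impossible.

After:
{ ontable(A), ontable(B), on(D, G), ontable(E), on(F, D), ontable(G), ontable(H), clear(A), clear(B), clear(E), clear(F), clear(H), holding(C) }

pickup(C)

target: towers=[A; B; E; G/D/F; H] holding=C
         pickup(A) → towers=[B; C; E; G/D/F; H] holding=A
         pickup(E) → towers=[A; B; C; G/D/F; H] holding=E
         pickup(H) → towers=[A; B; C; E; G/D/F] holding=H
         pickup(B) → towers=[A; C; E; G/D/F; H] holding=B
     unstack(F, D) → towers=[A; B; C; E; G/D; H] holding=F
         pickup(C) → towers=[A; B; E; G/D/F; H] holding=C  ← match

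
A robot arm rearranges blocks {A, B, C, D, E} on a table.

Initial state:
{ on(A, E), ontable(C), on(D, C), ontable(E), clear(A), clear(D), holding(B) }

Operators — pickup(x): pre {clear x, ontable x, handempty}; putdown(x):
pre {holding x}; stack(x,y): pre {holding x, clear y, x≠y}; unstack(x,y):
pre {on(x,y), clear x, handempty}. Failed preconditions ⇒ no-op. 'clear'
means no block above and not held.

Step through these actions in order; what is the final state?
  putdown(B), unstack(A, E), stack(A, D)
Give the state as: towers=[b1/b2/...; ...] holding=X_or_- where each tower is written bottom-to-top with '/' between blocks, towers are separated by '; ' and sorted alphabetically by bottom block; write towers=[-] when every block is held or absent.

step 1 (putdown(B)): towers=[B; C/D; E/A] holding=-
step 2 (unstack(A, E)): towers=[B; C/D; E] holding=A
step 3 (stack(A, D)): towers=[B; C/D/A; E] holding=-

towers=[B; C/D/A; E] holding=-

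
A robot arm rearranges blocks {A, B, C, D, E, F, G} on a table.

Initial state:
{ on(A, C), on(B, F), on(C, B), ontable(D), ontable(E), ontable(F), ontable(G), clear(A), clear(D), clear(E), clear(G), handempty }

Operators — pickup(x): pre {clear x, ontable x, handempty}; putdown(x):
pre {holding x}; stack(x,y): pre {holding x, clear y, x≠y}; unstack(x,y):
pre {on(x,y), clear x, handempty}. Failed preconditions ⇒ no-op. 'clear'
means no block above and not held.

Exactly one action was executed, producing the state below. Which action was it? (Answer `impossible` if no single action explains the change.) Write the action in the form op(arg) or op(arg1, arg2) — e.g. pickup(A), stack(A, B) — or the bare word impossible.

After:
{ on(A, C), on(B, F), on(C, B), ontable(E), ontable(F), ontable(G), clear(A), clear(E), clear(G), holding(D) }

target: towers=[E; F/B/C/A; G] holding=D
         pickup(G) → towers=[D; E; F/B/C/A] holding=G
         pickup(D) → towers=[E; F/B/C/A; G] holding=D  ← match
     unstack(A, C) → towers=[D; E; F/B/C; G] holding=A
         pickup(E) → towers=[D; F/B/C/A; G] holding=E

pickup(D)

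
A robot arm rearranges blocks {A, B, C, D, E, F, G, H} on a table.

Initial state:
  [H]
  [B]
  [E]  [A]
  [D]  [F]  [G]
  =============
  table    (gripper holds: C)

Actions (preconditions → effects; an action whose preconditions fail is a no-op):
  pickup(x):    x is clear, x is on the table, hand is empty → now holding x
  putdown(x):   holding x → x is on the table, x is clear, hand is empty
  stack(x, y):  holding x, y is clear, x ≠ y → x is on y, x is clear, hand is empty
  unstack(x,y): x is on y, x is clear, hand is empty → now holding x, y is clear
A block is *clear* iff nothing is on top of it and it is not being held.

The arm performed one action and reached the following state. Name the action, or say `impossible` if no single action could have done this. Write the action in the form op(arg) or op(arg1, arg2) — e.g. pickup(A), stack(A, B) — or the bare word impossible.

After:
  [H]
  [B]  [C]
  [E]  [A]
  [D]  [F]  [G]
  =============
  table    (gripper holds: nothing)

target: towers=[D/E/B/H; F/A/C; G] holding=-
        putdown(C) → towers=[C; D/E/B/H; F/A; G] holding=-
       stack(C, G) → towers=[D/E/B/H; F/A; G/C] holding=-
       stack(C, A) → towers=[D/E/B/H; F/A/C; G] holding=-  ← match
       stack(C, H) → towers=[D/E/B/H/C; F/A; G] holding=-

stack(C, A)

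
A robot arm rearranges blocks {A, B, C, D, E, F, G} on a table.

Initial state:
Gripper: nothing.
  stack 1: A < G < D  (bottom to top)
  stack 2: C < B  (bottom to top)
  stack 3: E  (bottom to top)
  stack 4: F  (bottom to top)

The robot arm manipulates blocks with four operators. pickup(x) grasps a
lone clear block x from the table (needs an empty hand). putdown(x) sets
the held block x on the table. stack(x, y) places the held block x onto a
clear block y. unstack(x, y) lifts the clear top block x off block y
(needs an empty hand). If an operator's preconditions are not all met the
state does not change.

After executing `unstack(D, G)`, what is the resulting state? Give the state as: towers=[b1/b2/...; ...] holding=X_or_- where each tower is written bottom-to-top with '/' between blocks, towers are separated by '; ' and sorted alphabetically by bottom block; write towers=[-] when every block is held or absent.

before: towers=[A/G/D; C/B; E; F] holding=-
pre[unstack(D, G)]: on(D,G) ok, clear(D) ok, handempty ok
all met → apply unstack(D, G)
after:  towers=[A/G; C/B; E; F] holding=D

towers=[A/G; C/B; E; F] holding=D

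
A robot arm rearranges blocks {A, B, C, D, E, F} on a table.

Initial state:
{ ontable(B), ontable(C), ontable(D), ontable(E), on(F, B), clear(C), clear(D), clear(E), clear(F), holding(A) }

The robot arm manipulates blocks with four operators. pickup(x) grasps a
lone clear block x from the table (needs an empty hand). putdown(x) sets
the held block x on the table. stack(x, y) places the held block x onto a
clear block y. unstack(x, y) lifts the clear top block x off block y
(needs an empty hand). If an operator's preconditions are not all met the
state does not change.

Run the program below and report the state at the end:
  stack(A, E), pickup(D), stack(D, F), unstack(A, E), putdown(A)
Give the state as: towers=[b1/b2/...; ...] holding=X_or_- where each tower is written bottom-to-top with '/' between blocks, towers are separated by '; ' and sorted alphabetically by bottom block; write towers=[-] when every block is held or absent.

towers=[A; B/F/D; C; E] holding=-

step 1 (stack(A, E)): towers=[B/F; C; D; E/A] holding=-
step 2 (pickup(D)): towers=[B/F; C; E/A] holding=D
step 3 (stack(D, F)): towers=[B/F/D; C; E/A] holding=-
step 4 (unstack(A, E)): towers=[B/F/D; C; E] holding=A
step 5 (putdown(A)): towers=[A; B/F/D; C; E] holding=-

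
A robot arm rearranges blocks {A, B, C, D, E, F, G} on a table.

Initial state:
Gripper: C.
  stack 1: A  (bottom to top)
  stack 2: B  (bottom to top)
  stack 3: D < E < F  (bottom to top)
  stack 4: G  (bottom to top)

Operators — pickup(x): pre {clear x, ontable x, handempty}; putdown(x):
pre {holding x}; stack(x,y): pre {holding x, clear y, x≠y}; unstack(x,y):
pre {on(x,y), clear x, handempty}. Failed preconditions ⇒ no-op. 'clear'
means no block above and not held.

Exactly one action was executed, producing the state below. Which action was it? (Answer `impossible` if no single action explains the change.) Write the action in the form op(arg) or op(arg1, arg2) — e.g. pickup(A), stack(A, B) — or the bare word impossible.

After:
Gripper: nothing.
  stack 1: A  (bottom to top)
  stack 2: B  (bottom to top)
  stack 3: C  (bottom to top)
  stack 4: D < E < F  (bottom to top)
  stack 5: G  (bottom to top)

target: towers=[A; B; C; D/E/F; G] holding=-
        putdown(C) → towers=[A; B; C; D/E/F; G] holding=-  ← match
       stack(C, B) → towers=[A; B/C; D/E/F; G] holding=-
       stack(C, F) → towers=[A; B; D/E/F/C; G] holding=-
       stack(C, G) → towers=[A; B; D/E/F; G/C] holding=-
       stack(C, A) → towers=[A/C; B; D/E/F; G] holding=-

putdown(C)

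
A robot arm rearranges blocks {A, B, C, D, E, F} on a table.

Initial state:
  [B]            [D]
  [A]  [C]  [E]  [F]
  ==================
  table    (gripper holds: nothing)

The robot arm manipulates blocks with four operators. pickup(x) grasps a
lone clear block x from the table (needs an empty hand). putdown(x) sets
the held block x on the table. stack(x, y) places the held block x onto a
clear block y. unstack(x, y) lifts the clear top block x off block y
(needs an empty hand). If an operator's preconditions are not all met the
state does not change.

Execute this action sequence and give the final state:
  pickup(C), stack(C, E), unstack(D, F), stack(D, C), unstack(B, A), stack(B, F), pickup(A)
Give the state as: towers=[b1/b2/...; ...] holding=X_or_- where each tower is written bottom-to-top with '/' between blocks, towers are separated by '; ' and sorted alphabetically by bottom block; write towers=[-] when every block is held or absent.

step 1 (pickup(C)): towers=[A/B; E; F/D] holding=C
step 2 (stack(C, E)): towers=[A/B; E/C; F/D] holding=-
step 3 (unstack(D, F)): towers=[A/B; E/C; F] holding=D
step 4 (stack(D, C)): towers=[A/B; E/C/D; F] holding=-
step 5 (unstack(B, A)): towers=[A; E/C/D; F] holding=B
step 6 (stack(B, F)): towers=[A; E/C/D; F/B] holding=-
step 7 (pickup(A)): towers=[E/C/D; F/B] holding=A

towers=[E/C/D; F/B] holding=A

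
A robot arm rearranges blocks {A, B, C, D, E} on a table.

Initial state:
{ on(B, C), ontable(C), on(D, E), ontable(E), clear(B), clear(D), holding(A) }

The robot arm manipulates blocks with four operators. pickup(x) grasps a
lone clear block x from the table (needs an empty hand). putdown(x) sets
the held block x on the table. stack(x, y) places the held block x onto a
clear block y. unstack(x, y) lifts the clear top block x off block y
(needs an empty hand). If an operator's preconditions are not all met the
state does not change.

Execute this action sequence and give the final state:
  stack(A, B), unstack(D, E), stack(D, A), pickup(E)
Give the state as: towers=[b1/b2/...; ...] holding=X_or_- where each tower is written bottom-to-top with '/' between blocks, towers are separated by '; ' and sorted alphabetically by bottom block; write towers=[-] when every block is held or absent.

towers=[C/B/A/D] holding=E

step 1 (stack(A, B)): towers=[C/B/A; E/D] holding=-
step 2 (unstack(D, E)): towers=[C/B/A; E] holding=D
step 3 (stack(D, A)): towers=[C/B/A/D; E] holding=-
step 4 (pickup(E)): towers=[C/B/A/D] holding=E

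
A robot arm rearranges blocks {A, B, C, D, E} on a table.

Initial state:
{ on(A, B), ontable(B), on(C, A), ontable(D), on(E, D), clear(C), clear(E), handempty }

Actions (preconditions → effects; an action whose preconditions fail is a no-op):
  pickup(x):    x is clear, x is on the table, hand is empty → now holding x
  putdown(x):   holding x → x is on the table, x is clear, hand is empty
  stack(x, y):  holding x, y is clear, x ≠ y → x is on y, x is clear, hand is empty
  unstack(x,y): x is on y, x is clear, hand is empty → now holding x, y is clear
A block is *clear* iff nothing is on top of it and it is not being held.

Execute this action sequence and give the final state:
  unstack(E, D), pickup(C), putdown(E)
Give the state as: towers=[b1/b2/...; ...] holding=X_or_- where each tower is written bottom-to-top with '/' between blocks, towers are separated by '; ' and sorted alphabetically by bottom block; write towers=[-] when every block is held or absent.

step 1 (unstack(E, D)): towers=[B/A/C; D] holding=E
step 2 (pickup(C)) [no-op]: towers=[B/A/C; D] holding=E
step 3 (putdown(E)): towers=[B/A/C; D; E] holding=-

towers=[B/A/C; D; E] holding=-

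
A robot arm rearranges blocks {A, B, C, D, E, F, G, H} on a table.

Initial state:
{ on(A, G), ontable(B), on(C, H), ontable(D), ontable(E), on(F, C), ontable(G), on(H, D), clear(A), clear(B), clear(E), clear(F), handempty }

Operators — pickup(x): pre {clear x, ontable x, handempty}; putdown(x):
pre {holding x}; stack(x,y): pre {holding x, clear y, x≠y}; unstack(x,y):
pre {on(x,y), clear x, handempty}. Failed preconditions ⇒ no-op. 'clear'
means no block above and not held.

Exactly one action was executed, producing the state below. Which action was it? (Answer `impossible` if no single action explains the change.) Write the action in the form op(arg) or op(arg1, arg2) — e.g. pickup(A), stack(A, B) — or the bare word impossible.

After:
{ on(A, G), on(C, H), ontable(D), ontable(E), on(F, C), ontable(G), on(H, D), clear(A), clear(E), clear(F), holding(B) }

target: towers=[D/H/C/F; E; G/A] holding=B
     unstack(A, G) → towers=[B; D/H/C/F; E; G] holding=A
         pickup(E) → towers=[B; D/H/C/F; G/A] holding=E
         pickup(B) → towers=[D/H/C/F; E; G/A] holding=B  ← match
     unstack(F, C) → towers=[B; D/H/C; E; G/A] holding=F

pickup(B)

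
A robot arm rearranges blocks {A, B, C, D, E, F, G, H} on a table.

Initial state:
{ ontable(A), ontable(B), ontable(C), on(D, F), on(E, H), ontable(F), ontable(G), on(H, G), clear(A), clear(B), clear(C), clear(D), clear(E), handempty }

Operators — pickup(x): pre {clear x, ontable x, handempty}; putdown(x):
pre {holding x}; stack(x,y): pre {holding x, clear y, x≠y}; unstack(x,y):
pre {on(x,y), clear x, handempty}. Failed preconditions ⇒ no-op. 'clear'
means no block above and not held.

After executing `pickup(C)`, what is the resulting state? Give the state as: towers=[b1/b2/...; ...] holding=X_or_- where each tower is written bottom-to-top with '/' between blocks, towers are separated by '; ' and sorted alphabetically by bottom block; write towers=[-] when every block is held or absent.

before: towers=[A; B; C; F/D; G/H/E] holding=-
pre[pickup(C)]: clear(C) ✓, ontable(C) ✓, handempty ✓
all met → apply pickup(C)
after:  towers=[A; B; F/D; G/H/E] holding=C

towers=[A; B; F/D; G/H/E] holding=C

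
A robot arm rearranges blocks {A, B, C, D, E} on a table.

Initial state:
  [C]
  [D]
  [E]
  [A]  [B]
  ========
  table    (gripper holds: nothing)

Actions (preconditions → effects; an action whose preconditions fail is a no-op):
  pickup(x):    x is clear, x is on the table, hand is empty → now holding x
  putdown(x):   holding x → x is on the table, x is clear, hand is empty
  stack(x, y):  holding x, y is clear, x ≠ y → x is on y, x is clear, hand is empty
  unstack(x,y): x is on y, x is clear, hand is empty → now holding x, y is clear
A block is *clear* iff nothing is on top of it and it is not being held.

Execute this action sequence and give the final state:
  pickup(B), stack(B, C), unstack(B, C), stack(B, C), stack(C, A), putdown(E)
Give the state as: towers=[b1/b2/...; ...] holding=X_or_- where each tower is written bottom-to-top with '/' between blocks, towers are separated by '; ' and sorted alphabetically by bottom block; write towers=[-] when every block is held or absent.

towers=[A/E/D/C/B] holding=-

step 1 (pickup(B)): towers=[A/E/D/C] holding=B
step 2 (stack(B, C)): towers=[A/E/D/C/B] holding=-
step 3 (unstack(B, C)): towers=[A/E/D/C] holding=B
step 4 (stack(B, C)): towers=[A/E/D/C/B] holding=-
step 5 (stack(C, A)) [no-op]: towers=[A/E/D/C/B] holding=-
step 6 (putdown(E)) [no-op]: towers=[A/E/D/C/B] holding=-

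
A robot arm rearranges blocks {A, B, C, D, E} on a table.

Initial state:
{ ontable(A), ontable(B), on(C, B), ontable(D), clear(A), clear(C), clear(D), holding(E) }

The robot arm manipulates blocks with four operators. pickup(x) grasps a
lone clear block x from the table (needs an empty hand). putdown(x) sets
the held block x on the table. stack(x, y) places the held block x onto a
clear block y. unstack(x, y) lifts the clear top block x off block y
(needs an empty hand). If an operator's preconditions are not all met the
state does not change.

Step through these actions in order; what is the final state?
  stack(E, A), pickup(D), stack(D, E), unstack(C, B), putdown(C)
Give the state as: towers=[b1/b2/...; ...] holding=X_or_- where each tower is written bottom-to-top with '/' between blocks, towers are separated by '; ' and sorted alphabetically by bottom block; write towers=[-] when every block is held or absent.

towers=[A/E/D; B; C] holding=-

step 1 (stack(E, A)): towers=[A/E; B/C; D] holding=-
step 2 (pickup(D)): towers=[A/E; B/C] holding=D
step 3 (stack(D, E)): towers=[A/E/D; B/C] holding=-
step 4 (unstack(C, B)): towers=[A/E/D; B] holding=C
step 5 (putdown(C)): towers=[A/E/D; B; C] holding=-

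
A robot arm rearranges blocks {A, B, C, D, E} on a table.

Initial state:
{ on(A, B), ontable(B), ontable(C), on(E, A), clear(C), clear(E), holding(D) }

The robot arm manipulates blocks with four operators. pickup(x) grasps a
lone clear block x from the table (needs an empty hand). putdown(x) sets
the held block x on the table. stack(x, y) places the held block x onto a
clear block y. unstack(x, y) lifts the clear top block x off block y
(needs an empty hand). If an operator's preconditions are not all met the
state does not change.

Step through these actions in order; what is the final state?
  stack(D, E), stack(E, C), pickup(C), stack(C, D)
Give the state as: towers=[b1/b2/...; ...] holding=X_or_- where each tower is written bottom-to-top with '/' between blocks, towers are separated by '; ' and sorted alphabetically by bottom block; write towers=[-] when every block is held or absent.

step 1 (stack(D, E)): towers=[B/A/E/D; C] holding=-
step 2 (stack(E, C)) [no-op]: towers=[B/A/E/D; C] holding=-
step 3 (pickup(C)): towers=[B/A/E/D] holding=C
step 4 (stack(C, D)): towers=[B/A/E/D/C] holding=-

towers=[B/A/E/D/C] holding=-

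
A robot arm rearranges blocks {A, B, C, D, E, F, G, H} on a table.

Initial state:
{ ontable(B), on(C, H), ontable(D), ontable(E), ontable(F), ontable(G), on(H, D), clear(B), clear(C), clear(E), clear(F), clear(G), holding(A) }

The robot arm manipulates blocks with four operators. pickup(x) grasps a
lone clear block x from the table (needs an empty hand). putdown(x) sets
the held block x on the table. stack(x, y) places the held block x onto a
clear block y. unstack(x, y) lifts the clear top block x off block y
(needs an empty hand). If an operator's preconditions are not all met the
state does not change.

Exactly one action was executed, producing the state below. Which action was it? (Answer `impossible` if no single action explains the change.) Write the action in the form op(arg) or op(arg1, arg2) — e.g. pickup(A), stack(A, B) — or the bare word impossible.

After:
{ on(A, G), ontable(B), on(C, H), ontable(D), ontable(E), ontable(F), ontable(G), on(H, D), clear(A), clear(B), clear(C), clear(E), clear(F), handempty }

stack(A, G)

target: towers=[B; D/H/C; E; F; G/A] holding=-
        putdown(A) → towers=[A; B; D/H/C; E; F; G] holding=-
       stack(A, G) → towers=[B; D/H/C; E; F; G/A] holding=-  ← match
       stack(A, E) → towers=[B; D/H/C; E/A; F; G] holding=-
       stack(A, B) → towers=[B/A; D/H/C; E; F; G] holding=-
       stack(A, F) → towers=[B; D/H/C; E; F/A; G] holding=-
       stack(A, C) → towers=[B; D/H/C/A; E; F; G] holding=-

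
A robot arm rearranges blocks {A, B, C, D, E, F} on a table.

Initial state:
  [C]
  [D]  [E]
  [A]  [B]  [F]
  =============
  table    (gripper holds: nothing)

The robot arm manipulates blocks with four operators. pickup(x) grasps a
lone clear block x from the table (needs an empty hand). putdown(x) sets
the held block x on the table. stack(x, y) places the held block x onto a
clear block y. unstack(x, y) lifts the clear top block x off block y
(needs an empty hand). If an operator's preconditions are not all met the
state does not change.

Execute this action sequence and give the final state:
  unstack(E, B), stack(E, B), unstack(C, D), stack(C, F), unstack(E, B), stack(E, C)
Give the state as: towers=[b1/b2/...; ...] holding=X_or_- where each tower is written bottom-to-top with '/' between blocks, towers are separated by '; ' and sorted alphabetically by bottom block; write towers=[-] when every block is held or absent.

towers=[A/D; B; F/C/E] holding=-

step 1 (unstack(E, B)): towers=[A/D/C; B; F] holding=E
step 2 (stack(E, B)): towers=[A/D/C; B/E; F] holding=-
step 3 (unstack(C, D)): towers=[A/D; B/E; F] holding=C
step 4 (stack(C, F)): towers=[A/D; B/E; F/C] holding=-
step 5 (unstack(E, B)): towers=[A/D; B; F/C] holding=E
step 6 (stack(E, C)): towers=[A/D; B; F/C/E] holding=-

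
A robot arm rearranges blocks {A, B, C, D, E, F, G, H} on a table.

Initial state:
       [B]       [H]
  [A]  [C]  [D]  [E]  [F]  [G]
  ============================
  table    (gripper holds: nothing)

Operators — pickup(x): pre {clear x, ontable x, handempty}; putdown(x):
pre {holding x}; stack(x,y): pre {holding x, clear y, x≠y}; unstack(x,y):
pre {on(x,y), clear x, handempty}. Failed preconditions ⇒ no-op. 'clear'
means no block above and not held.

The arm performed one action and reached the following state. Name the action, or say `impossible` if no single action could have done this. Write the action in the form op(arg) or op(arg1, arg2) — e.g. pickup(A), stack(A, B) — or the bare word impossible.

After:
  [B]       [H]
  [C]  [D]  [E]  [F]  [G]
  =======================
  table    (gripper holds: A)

target: towers=[C/B; D; E/H; F; G] holding=A
         pickup(G) → towers=[A; C/B; D; E/H; F] holding=G
         pickup(A) → towers=[C/B; D; E/H; F; G] holding=A  ← match
     unstack(H, E) → towers=[A; C/B; D; E; F; G] holding=H
     unstack(B, C) → towers=[A; C; D; E/H; F; G] holding=B
         pickup(F) → towers=[A; C/B; D; E/H; G] holding=F
         pickup(D) → towers=[A; C/B; E/H; F; G] holding=D

pickup(A)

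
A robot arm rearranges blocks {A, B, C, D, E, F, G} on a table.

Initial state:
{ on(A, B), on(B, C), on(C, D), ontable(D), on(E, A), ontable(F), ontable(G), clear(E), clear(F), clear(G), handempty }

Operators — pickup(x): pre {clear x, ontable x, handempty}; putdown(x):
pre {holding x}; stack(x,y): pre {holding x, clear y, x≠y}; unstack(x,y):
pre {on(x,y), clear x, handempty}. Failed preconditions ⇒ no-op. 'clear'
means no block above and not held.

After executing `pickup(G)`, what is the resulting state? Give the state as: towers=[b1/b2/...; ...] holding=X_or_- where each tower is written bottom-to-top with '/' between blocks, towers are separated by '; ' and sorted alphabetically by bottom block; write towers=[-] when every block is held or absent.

towers=[D/C/B/A/E; F] holding=G

before: towers=[D/C/B/A/E; F; G] holding=-
pre[pickup(G)]: clear(G) ✓, ontable(G) ✓, handempty ✓
all met → apply pickup(G)
after:  towers=[D/C/B/A/E; F] holding=G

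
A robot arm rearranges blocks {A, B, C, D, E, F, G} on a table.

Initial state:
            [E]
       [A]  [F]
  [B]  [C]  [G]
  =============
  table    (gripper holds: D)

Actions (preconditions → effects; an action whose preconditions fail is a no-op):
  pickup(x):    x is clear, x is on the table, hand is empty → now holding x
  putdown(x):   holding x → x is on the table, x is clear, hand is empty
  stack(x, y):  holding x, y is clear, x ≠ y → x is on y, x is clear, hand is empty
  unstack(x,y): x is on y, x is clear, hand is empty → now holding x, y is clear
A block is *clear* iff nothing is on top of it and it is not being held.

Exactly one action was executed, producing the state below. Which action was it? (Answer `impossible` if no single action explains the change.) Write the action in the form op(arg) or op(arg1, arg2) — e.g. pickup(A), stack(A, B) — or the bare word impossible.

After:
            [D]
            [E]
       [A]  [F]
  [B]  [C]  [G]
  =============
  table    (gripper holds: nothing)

stack(D, E)

target: towers=[B; C/A; G/F/E/D] holding=-
        putdown(D) → towers=[B; C/A; D; G/F/E] holding=-
       stack(D, B) → towers=[B/D; C/A; G/F/E] holding=-
       stack(D, A) → towers=[B; C/A/D; G/F/E] holding=-
       stack(D, E) → towers=[B; C/A; G/F/E/D] holding=-  ← match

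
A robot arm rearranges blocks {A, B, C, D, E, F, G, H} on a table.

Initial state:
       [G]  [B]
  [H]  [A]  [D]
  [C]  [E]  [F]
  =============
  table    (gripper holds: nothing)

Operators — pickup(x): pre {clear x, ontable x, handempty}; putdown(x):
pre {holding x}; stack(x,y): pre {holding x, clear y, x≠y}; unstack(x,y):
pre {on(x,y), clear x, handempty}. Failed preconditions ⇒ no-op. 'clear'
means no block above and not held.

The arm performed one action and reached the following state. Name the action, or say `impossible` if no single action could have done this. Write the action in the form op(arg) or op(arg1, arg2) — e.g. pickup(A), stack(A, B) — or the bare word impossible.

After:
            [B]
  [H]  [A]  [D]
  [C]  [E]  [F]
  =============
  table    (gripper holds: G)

target: towers=[C/H; E/A; F/D/B] holding=G
     unstack(G, A) → towers=[C/H; E/A; F/D/B] holding=G  ← match
     unstack(H, C) → towers=[C; E/A/G; F/D/B] holding=H
     unstack(B, D) → towers=[C/H; E/A/G; F/D] holding=B

unstack(G, A)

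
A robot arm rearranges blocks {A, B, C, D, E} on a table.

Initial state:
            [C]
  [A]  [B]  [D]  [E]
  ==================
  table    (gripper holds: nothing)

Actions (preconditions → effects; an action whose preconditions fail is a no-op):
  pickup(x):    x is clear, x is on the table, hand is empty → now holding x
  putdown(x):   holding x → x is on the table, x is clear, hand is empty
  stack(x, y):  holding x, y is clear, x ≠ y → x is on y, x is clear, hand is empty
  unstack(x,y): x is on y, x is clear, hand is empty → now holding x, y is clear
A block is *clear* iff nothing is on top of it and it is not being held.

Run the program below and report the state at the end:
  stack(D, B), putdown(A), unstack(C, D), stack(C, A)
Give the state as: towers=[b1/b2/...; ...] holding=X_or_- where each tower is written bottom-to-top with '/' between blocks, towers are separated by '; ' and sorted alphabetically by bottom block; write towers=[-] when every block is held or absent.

towers=[A/C; B; D; E] holding=-

step 1 (stack(D, B)) [no-op]: towers=[A; B; D/C; E] holding=-
step 2 (putdown(A)) [no-op]: towers=[A; B; D/C; E] holding=-
step 3 (unstack(C, D)): towers=[A; B; D; E] holding=C
step 4 (stack(C, A)): towers=[A/C; B; D; E] holding=-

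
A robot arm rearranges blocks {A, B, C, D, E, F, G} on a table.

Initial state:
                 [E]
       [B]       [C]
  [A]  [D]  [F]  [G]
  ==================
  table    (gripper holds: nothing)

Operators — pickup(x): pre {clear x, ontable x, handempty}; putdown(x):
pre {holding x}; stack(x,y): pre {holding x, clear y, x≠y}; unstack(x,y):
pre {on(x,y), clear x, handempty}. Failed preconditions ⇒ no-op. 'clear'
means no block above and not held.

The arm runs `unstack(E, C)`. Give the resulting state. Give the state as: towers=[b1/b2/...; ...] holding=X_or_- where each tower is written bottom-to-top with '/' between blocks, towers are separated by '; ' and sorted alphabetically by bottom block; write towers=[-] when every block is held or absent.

before: towers=[A; D/B; F; G/C/E] holding=-
pre[unstack(E, C)]: on(E,C) yes, clear(E) yes, handempty yes
all met → apply unstack(E, C)
after:  towers=[A; D/B; F; G/C] holding=E

towers=[A; D/B; F; G/C] holding=E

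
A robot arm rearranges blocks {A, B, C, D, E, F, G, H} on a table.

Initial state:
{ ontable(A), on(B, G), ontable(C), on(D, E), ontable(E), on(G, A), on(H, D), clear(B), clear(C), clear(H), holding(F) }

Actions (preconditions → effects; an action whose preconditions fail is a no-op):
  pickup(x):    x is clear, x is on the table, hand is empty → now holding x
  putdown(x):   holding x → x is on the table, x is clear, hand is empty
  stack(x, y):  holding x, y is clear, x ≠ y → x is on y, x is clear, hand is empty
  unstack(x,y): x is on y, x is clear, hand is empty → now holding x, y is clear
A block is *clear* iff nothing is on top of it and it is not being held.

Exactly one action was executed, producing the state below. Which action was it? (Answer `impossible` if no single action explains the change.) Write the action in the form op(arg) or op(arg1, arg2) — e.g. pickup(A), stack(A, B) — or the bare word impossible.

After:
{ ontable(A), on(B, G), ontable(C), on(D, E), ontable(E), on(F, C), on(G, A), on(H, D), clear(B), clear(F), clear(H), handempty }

target: towers=[A/G/B; C/F; E/D/H] holding=-
        putdown(F) → towers=[A/G/B; C; E/D/H; F] holding=-
       stack(F, H) → towers=[A/G/B; C; E/D/H/F] holding=-
       stack(F, B) → towers=[A/G/B/F; C; E/D/H] holding=-
       stack(F, C) → towers=[A/G/B; C/F; E/D/H] holding=-  ← match

stack(F, C)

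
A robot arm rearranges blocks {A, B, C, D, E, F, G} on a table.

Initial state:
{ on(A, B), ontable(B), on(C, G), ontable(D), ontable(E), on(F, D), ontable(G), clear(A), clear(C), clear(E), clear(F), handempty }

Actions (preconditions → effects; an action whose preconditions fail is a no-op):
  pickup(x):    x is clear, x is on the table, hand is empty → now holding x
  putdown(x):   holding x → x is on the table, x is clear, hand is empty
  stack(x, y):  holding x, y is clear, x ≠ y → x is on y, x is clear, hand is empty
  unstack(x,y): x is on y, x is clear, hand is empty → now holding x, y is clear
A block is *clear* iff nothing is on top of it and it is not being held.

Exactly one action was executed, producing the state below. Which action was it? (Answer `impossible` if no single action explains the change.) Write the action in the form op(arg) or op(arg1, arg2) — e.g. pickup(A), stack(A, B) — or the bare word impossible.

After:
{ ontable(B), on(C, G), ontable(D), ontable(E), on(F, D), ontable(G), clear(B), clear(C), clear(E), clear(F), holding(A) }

unstack(A, B)

target: towers=[B; D/F; E; G/C] holding=A
     unstack(F, D) → towers=[B/A; D; E; G/C] holding=F
     unstack(A, B) → towers=[B; D/F; E; G/C] holding=A  ← match
         pickup(E) → towers=[B/A; D/F; G/C] holding=E
     unstack(C, G) → towers=[B/A; D/F; E; G] holding=C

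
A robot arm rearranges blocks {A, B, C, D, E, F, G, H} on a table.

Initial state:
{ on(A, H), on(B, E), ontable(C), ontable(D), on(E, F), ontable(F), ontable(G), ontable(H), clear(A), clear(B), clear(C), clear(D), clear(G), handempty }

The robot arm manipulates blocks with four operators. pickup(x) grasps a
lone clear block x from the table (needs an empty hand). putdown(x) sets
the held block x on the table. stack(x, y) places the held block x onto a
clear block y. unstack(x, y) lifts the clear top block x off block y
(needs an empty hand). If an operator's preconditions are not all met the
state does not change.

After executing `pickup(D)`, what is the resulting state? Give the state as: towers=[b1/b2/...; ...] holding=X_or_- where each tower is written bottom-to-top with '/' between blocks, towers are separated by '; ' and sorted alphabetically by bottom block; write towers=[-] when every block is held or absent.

before: towers=[C; D; F/E/B; G; H/A] holding=-
pre[pickup(D)]: clear(D) ✓, ontable(D) ✓, handempty ✓
all met → apply pickup(D)
after:  towers=[C; F/E/B; G; H/A] holding=D

towers=[C; F/E/B; G; H/A] holding=D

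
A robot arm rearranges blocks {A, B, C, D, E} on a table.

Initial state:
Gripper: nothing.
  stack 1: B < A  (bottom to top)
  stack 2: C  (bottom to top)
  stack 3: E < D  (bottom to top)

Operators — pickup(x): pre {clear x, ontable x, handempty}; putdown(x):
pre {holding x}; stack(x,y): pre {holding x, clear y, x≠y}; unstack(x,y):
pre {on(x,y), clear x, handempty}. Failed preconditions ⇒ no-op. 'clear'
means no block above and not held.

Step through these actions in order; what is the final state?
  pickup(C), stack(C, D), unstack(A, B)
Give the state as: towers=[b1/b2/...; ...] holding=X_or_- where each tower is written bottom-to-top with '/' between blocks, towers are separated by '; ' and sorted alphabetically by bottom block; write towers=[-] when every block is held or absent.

towers=[B; E/D/C] holding=A

step 1 (pickup(C)): towers=[B/A; E/D] holding=C
step 2 (stack(C, D)): towers=[B/A; E/D/C] holding=-
step 3 (unstack(A, B)): towers=[B; E/D/C] holding=A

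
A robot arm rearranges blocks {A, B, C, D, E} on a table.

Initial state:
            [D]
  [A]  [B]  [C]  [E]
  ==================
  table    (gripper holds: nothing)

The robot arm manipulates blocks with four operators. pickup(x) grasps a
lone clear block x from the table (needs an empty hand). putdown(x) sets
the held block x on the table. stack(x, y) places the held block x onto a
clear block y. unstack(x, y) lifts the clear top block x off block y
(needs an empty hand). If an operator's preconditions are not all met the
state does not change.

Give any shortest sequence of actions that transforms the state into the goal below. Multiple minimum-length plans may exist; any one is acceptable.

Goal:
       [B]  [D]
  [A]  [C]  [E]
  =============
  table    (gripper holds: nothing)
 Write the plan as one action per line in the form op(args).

step 1 (unstack(D, C)): towers=[A; B; C; E] holding=D
step 2 (stack(D, E)): towers=[A; B; C; E/D] holding=-
step 3 (pickup(B)): towers=[A; C; E/D] holding=B
step 4 (stack(B, C)): towers=[A; C/B; E/D] holding=-
goal check: towers=[A; C/B; E/D] holding=- — reached (length 4, optimal by BFS)

unstack(D, C)
stack(D, E)
pickup(B)
stack(B, C)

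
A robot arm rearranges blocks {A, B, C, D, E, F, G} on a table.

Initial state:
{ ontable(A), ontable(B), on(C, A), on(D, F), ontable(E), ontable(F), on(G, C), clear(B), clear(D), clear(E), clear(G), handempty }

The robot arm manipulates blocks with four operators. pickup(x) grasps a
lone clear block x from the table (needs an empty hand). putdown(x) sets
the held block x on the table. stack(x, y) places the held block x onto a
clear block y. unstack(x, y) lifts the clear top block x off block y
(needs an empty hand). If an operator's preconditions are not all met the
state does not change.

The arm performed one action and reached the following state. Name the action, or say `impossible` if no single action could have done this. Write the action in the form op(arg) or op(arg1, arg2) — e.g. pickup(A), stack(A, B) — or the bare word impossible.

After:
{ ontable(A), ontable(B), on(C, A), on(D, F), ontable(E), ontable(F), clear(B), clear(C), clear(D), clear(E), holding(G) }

target: towers=[A/C; B; E; F/D] holding=G
         pickup(B) → towers=[A/C/G; E; F/D] holding=B
     unstack(G, C) → towers=[A/C; B; E; F/D] holding=G  ← match
     unstack(D, F) → towers=[A/C/G; B; E; F] holding=D
         pickup(E) → towers=[A/C/G; B; F/D] holding=E

unstack(G, C)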